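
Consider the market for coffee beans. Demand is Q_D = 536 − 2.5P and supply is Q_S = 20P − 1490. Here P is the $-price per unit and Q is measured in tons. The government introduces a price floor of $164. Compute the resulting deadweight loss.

$7691.38

In inverse form: demand P = 214.4 − 0.4Q, supply P = 74.5 + 0.05Q.
Competitive equilibrium: 214.4 − 0.4Q = 74.5 + 0.05Q → Q* = 310.8889, P* = 90.0444.
At the floor P = 164, quantity demanded = (214.4 − 164)/0.4 = 126.
Sellers' marginal cost at Q' = 126: 74.5 + 0.05·126 = 80.8.
ΔQ = 310.8889 − 126 = 184.8889; wedge = 164 − 80.8 = 83.2.
Welfare loss = ½ × 184.8889 × 83.2 = $7691.38.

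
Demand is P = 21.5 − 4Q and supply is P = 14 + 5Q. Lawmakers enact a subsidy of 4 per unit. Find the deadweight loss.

0.89

Competitive equilibrium: 21.5 − 4Q = 14 + 5Q → Q* = 0.8333, P* = 18.1667.
The subsidy lowers effective supply by 4: P = 10 + 5Q.
New quantity: 21.5 − 4Q = 10 + 5Q → Q' = 1.2778.
Overproduction ΔQ = 1.2778 − 0.8333 = 0.4445; wedge = subsidy = 4.
The triangle = ½ × 0.4445 × 4 = 0.89.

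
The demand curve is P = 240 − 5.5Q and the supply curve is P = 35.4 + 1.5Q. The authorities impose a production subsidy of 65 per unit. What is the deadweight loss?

301.79

Competitive equilibrium: 240 − 5.5Q = 35.4 + 1.5Q → Q* = 29.2286, P* = 79.2429.
The subsidy lowers effective supply by 65: P = 1.5Q − 29.6.
New quantity: 240 − 5.5Q = 1.5Q − 29.6 → Q' = 38.5143.
Overproduction ΔQ = 38.5143 − 29.2286 = 9.2857; wedge = subsidy = 65.
Welfare loss = ½ × 9.2857 × 65 = 301.79.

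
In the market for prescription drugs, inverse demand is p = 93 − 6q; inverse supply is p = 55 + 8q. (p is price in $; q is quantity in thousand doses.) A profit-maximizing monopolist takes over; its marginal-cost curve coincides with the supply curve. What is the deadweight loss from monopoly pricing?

Competitive equilibrium: 93 − 6q = 55 + 8q → q* = 2.7143, p* = 76.7143.
Marginal revenue: MR = 93 − 12q. Set MR = MC: 93 − 12q = 55 + 8q → q_m = 1.9.
Price p_m = 93 − 6·1.9 = 81.6; MC(q_m) = 55 + 8·1.9 = 70.2.
Competitive q* = 2.7143, so Δq = 0.8143; wedge = 81.6 − 70.2 = 11.4.
Deadweight loss = ½ × 0.8143 × 11.4 = $4.64 thousand.

$4.64 thousand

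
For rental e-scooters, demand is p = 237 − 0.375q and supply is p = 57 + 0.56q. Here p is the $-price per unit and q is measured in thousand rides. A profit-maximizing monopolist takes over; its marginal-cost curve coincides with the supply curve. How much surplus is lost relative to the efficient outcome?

$1419.79 thousand

Competitive equilibrium: 237 − 0.375q = 57 + 0.56q → q* = 192.5134, p* = 164.8075.
Marginal revenue: MR = 237 − 0.75q. Set MR = MC: 237 − 0.75q = 57 + 0.56q → q_m = 137.4046.
Price p_m = 237 − 0.375·137.4046 = 185.4733; MC(q_m) = 57 + 0.56·137.4046 = 133.9466.
Competitive q* = 192.5134, so Δq = 55.1088; wedge = 185.4733 − 133.9466 = 51.5267.
The triangle = ½ × 55.1088 × 51.5267 = $1419.79 thousand.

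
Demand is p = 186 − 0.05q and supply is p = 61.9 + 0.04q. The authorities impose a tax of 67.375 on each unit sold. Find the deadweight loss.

25218.84

Competitive equilibrium: 186 − 0.05q = 61.9 + 0.04q → q* = 1378.8889, p* = 117.0556.
With the tax, the buyer price exceeds the seller price by 67.375: (186 − 0.05q) − (61.9 + 0.04q) = 67.375 → q' = 630.2778.
Δq = 1378.8889 − 630.2778 = 748.6111; the wedge equals the tax, 67.375.
Deadweight loss = ½ × 748.6111 × 67.375 = 25218.84.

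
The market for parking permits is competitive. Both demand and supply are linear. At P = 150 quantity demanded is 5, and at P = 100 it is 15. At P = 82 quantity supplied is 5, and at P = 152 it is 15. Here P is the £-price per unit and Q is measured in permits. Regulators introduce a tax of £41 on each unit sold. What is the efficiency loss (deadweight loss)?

£70.04

Demand slope = (100 − 150)/(15 − 5) = −5, so P = 175 − 5Q.
Supply slope = (152 − 82)/(15 − 5) = 7, so P = 47 + 7Q.
Competitive equilibrium: 175 − 5Q = 47 + 7Q → Q* = 10.6667, P* = 121.6667.
With the tax, the buyer price exceeds the seller price by 41: (175 − 5Q) − (47 + 7Q) = 41 → Q' = 7.25.
ΔQ = 10.6667 − 7.25 = 3.4167; the wedge equals the tax, 41.
DWL = ½ × 3.4167 × 41 = £70.04.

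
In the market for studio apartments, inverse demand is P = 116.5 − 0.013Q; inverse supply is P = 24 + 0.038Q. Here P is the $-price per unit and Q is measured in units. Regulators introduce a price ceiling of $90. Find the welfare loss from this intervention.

Competitive equilibrium: 116.5 − 0.013Q = 24 + 0.038Q → Q* = 1813.7255, P* = 92.9216.
At the ceiling P = 90, quantity supplied = (90 − 24)/0.038 = 1736.8421.
Willingness to pay at Q' = 1736.8421: 116.5 − 0.013·1736.8421 = 93.9211.
ΔQ = 1813.7255 − 1736.8421 = 76.8834; wedge = 93.9211 − 90 = 3.9211.
Welfare loss = ½ × 76.8834 × 3.9211 = $150.73.

$150.73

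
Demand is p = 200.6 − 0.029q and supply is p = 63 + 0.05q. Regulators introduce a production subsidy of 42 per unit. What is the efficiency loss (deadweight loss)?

Competitive equilibrium: 200.6 − 0.029q = 63 + 0.05q → q* = 1741.7722, p* = 150.0886.
The subsidy lowers effective supply by 42: p = 21 + 0.05q.
New quantity: 200.6 − 0.029q = 21 + 0.05q → q' = 2273.4177.
Overproduction Δq = 2273.4177 − 1741.7722 = 531.6455; wedge = subsidy = 42.
The triangle = ½ × 531.6455 × 42 = 11164.56.

11164.56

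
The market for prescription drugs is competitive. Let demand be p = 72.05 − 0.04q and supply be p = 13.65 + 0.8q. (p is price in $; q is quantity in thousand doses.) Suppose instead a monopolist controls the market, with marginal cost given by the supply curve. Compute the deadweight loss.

$4.19 thousand

Competitive equilibrium: 72.05 − 0.04q = 13.65 + 0.8q → q* = 69.5238, p* = 69.269.
Marginal revenue: MR = 72.05 − 0.08q. Set MR = MC: 72.05 − 0.08q = 13.65 + 0.8q → q_m = 66.3636.
Price p_m = 72.05 − 0.04·66.3636 = 69.3955; MC(q_m) = 13.65 + 0.8·66.3636 = 66.7409.
Competitive q* = 69.5238, so Δq = 3.1602; wedge = 69.3955 − 66.7409 = 2.6546.
The triangle = ½ × 3.1602 × 2.6546 = $4.19 thousand.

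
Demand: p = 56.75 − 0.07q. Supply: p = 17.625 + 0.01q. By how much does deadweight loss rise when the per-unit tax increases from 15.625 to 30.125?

4146.09

Competitive equilibrium: 56.75 − 0.07q = 17.625 + 0.01q → q* = 489.0625, p* = 22.5156.
For a per-unit tax t: Δq = t/0.08, so DWL = ½·t·(t/0.08) = t²/0.16.
At t = 15.625: DWL = 1525.879. At t = 30.125: DWL = 5671.973.
Increase = 5671.973 − 1525.879 = 4146.09.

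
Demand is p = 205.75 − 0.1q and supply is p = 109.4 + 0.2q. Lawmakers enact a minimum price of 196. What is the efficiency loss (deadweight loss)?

Competitive equilibrium: 205.75 − 0.1q = 109.4 + 0.2q → q* = 321.1667, p* = 173.6333.
At the floor p = 196, quantity demanded = (205.75 − 196)/0.1 = 97.5.
Sellers' marginal cost at q' = 97.5: 109.4 + 0.2·97.5 = 128.9.
Δq = 321.1667 − 97.5 = 223.6667; wedge = 196 − 128.9 = 67.1.
The triangle = ½ × 223.6667 × 67.1 = 7504.02.

7504.02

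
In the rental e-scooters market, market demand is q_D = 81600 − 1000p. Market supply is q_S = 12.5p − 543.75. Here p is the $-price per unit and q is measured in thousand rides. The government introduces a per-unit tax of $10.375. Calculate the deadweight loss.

In inverse form: demand p = 81.6 − 0.001q, supply p = 43.5 + 0.08q.
Competitive equilibrium: 81.6 − 0.001q = 43.5 + 0.08q → q* = 470.3704, p* = 81.1296.
With the tax, the buyer price exceeds the seller price by 10.375: (81.6 − 0.001q) − (43.5 + 0.08q) = 10.375 → q' = 342.284.
Δq = 470.3704 − 342.284 = 128.0864; the wedge equals the tax, 10.375.
The triangle = ½ × 128.0864 × 10.375 = $664.45 thousand.

$664.45 thousand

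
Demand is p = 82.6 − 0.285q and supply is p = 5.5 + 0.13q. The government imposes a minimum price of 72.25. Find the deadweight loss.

Competitive equilibrium: 82.6 − 0.285q = 5.5 + 0.13q → q* = 185.7831, p* = 29.6518.
At the floor p = 72.25, quantity demanded = (82.6 − 72.25)/0.285 = 36.3158.
Sellers' marginal cost at q' = 36.3158: 5.5 + 0.13·36.3158 = 10.2211.
Δq = 185.7831 − 36.3158 = 149.4673; wedge = 72.25 − 10.2211 = 62.0289.
Deadweight loss = ½ × 149.4673 × 62.0289 = 4635.65.

4635.65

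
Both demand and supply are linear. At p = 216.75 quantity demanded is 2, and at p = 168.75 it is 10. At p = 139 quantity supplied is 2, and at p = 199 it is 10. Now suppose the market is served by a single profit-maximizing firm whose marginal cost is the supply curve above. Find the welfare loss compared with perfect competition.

Demand slope = (168.75 − 216.75)/(10 − 2) = −6, so p = 228.75 − 6q.
Supply slope = (199 − 139)/(10 − 2) = 7.5, so p = 124 + 7.5q.
Competitive equilibrium: 228.75 − 6q = 124 + 7.5q → q* = 7.759259, p* = 182.194444.
Marginal revenue: MR = 228.75 − 12q. Set MR = MC: 228.75 − 12q = 124 + 7.5q → q_m = 5.371795.
Price p_m = 228.75 − 6·5.371795 = 196.51923; MC(q_m) = 124 + 7.5·5.371795 = 164.288463.
Competitive q* = 7.759259, so Δq = 2.387464; wedge = 196.51923 − 164.288463 = 32.230767.
The triangle = ½ × 2.387464 × 32.230767 = 38.47.

38.47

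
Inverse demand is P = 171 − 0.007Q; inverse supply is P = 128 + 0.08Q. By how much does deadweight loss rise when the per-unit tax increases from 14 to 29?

Competitive equilibrium: 171 − 0.007Q = 128 + 0.08Q → Q* = 494.2529, P* = 167.5402.
For a per-unit tax t: ΔQ = t/0.087, so DWL = ½·t·(t/0.087) = t²/0.174.
At t = 14: DWL = 1126.437. At t = 29: DWL = 4833.333.
Increase = 4833.333 − 1126.437 = 3706.90.

3706.90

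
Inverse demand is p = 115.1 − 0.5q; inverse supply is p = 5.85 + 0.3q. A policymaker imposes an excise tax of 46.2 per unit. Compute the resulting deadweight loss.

1334.025

Competitive equilibrium: 115.1 − 0.5q = 5.85 + 0.3q → q* = 136.5625, p* = 46.8188.
With the tax, the buyer price exceeds the seller price by 46.2: (115.1 − 0.5q) − (5.85 + 0.3q) = 46.2 → q' = 78.8125.
Δq = 136.5625 − 78.8125 = 57.75; the wedge equals the tax, 46.2.
DWL = ½ × 57.75 × 46.2 = 1334.025.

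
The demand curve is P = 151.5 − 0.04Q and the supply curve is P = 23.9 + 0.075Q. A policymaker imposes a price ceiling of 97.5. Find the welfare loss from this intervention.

945.50

Competitive equilibrium: 151.5 − 0.04Q = 23.9 + 0.075Q → Q* = 1109.5652, P* = 107.1174.
At the ceiling P = 97.5, quantity supplied = (97.5 − 23.9)/0.075 = 981.3333.
Willingness to pay at Q' = 981.3333: 151.5 − 0.04·981.3333 = 112.2467.
ΔQ = 1109.5652 − 981.3333 = 128.2319; wedge = 112.2467 − 97.5 = 14.7467.
DWL = ½ × 128.2319 × 14.7467 = 945.50.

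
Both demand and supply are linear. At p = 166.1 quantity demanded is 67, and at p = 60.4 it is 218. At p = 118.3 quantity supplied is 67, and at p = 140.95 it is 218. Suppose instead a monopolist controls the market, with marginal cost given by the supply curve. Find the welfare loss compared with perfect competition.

1316.41

Demand slope = (60.4 − 166.1)/(218 − 67) = −0.7, so p = 213 − 0.7q.
Supply slope = (140.95 − 118.3)/(218 − 67) = 0.15, so p = 108.25 + 0.15q.
Competitive equilibrium: 213 − 0.7q = 108.25 + 0.15q → q* = 123.2353, p* = 126.7353.
Marginal revenue: MR = 213 − 1.4q. Set MR = MC: 213 − 1.4q = 108.25 + 0.15q → q_m = 67.5806.
Price p_m = 213 − 0.7·67.5806 = 165.6936; MC(q_m) = 108.25 + 0.15·67.5806 = 118.3871.
Competitive q* = 123.2353, so Δq = 55.6547; wedge = 165.6936 − 118.3871 = 47.3065.
Deadweight loss = ½ × 55.6547 × 47.3065 = 1316.41.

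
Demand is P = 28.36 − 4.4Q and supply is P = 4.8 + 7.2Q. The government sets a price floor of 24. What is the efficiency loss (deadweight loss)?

Competitive equilibrium: 28.36 − 4.4Q = 4.8 + 7.2Q → Q* = 2.031, P* = 19.4234.
At the floor P = 24, quantity demanded = (28.36 − 24)/4.4 = 0.9909.
Sellers' marginal cost at Q' = 0.9909: 4.8 + 7.2·0.9909 = 11.9345.
ΔQ = 2.031 − 0.9909 = 1.0401; wedge = 24 − 11.9345 = 12.0655.
DWL = ½ × 1.0401 × 12.0655 = 6.27.

6.27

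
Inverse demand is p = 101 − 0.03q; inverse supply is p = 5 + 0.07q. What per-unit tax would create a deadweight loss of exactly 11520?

Competitive equilibrium: 101 − 0.03q = 5 + 0.07q → q* = 960, p* = 72.2.
A tax t gives Δq = t/0.1 and wedge t, so DWL = t²/0.2.
t²/0.2 = 11520 → t² = 2304 → t = 48.

48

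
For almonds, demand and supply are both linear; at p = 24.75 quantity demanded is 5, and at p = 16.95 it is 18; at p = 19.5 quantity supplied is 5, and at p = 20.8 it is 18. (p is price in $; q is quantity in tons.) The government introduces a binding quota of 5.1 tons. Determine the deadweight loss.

$19.166

Demand slope = (16.95 − 24.75)/(18 − 5) = −0.6, so p = 27.75 − 0.6q.
Supply slope = (20.8 − 19.5)/(18 − 5) = 0.1, so p = 19 + 0.1q.
Competitive equilibrium: 27.75 − 0.6q = 19 + 0.1q → q* = 12.5, p* = 20.25.
At q = 5.1: demand price = 27.75 − 0.6·5.1 = 24.69; supply price = 19 + 0.1·5.1 = 19.51.
Δq = 12.5 − 5.1 = 7.4; wedge = 24.69 − 19.51 = 5.18.
Deadweight loss = ½ × 7.4 × 5.18 = $19.166.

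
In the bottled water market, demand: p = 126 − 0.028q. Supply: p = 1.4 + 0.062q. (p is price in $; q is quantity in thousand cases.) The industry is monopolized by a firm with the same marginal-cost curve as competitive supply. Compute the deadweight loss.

$4856.41 thousand

Competitive equilibrium: 126 − 0.028q = 1.4 + 0.062q → q* = 1384.4444, p* = 87.2356.
Marginal revenue: MR = 126 − 0.056q. Set MR = MC: 126 − 0.056q = 1.4 + 0.062q → q_m = 1055.9322.
Price p_m = 126 − 0.028·1055.9322 = 96.4339; MC(q_m) = 1.4 + 0.062·1055.9322 = 66.8678.
Competitive q* = 1384.4444, so Δq = 328.5122; wedge = 96.4339 − 66.8678 = 29.5661.
Welfare loss = ½ × 328.5122 × 29.5661 = $4856.41 thousand.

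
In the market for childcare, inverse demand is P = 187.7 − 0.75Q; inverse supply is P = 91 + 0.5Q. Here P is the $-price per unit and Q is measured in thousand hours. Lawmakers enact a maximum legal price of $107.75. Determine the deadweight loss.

$1202.31 thousand

Competitive equilibrium: 187.7 − 0.75Q = 91 + 0.5Q → Q* = 77.36, P* = 129.68.
At the ceiling P = 107.75, quantity supplied = (107.75 − 91)/0.5 = 33.5.
Willingness to pay at Q' = 33.5: 187.7 − 0.75·33.5 = 162.575.
ΔQ = 77.36 − 33.5 = 43.86; wedge = 162.575 − 107.75 = 54.825.
The triangle = ½ × 43.86 × 54.825 = $1202.31 thousand.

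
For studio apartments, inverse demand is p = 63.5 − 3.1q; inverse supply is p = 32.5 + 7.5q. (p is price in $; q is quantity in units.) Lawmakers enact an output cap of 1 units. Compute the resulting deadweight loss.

Competitive equilibrium: 63.5 − 3.1q = 32.5 + 7.5q → q* = 2.9245, p* = 54.434.
At q = 1: demand price = 63.5 − 3.1·1 = 60.4; supply price = 32.5 + 7.5·1 = 40.
Δq = 2.9245 − 1 = 1.9245; wedge = 60.4 − 40 = 20.4.
Welfare loss = ½ × 1.9245 × 20.4 = $19.63.

$19.63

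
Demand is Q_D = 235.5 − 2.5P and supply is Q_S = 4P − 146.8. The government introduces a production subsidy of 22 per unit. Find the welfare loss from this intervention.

372.31

In inverse form: demand P = 94.2 − 0.4Q, supply P = 36.7 + 0.25Q.
Competitive equilibrium: 94.2 − 0.4Q = 36.7 + 0.25Q → Q* = 88.4615, P* = 58.8154.
The subsidy lowers effective supply by 22: P = 14.7 + 0.25Q.
New quantity: 94.2 − 0.4Q = 14.7 + 0.25Q → Q' = 122.3077.
Overproduction ΔQ = 122.3077 − 88.4615 = 33.8462; wedge = subsidy = 22.
Deadweight loss = ½ × 33.8462 × 22 = 372.31.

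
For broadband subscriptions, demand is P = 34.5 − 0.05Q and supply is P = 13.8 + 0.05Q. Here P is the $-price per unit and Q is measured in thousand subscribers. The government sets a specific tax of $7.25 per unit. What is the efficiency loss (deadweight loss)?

Competitive equilibrium: 34.5 − 0.05Q = 13.8 + 0.05Q → Q* = 207, P* = 24.15.
With the tax, the buyer price exceeds the seller price by 7.25: (34.5 − 0.05Q) − (13.8 + 0.05Q) = 7.25 → Q' = 134.5.
ΔQ = 207 − 134.5 = 72.5; the wedge equals the tax, 7.25.
DWL = ½ × 72.5 × 7.25 = $262.81 thousand.

$262.81 thousand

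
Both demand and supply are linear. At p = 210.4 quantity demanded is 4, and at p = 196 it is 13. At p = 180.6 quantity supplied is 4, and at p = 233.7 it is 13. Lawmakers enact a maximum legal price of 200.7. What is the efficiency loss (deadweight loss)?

Demand slope = (196 − 210.4)/(13 − 4) = −1.6, so p = 216.8 − 1.6q.
Supply slope = (233.7 − 180.6)/(13 − 4) = 5.9, so p = 157 + 5.9q.
Competitive equilibrium: 216.8 − 1.6q = 157 + 5.9q → q* = 7.9733, p* = 204.0427.
At the ceiling p = 200.7, quantity supplied = (200.7 − 157)/5.9 = 7.4068.
Willingness to pay at q' = 7.4068: 216.8 − 1.6·7.4068 = 204.9491.
Δq = 7.9733 − 7.4068 = 0.5665; wedge = 204.9491 − 200.7 = 4.2491.
Welfare loss = ½ × 0.5665 × 4.2491 = 1.20.

1.20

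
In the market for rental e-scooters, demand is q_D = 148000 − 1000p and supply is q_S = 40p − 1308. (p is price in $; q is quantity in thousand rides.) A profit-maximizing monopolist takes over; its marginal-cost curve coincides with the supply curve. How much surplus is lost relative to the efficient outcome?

In inverse form: demand p = 148 − 0.001q, supply p = 32.7 + 0.025q.
Competitive equilibrium: 148 − 0.001q = 32.7 + 0.025q → q* = 4434.6154, p* = 143.5654.
Marginal revenue: MR = 148 − 0.002q. Set MR = MC: 148 − 0.002q = 32.7 + 0.025q → q_m = 4270.3704.
Price p_m = 148 − 0.001·4270.3704 = 143.7296; MC(q_m) = 32.7 + 0.025·4270.3704 = 139.4593.
Competitive q* = 4434.6154, so Δq = 164.245; wedge = 143.7296 − 139.4593 = 4.2703.
DWL = ½ × 164.245 × 4.2703 = $350.69 thousand.

$350.69 thousand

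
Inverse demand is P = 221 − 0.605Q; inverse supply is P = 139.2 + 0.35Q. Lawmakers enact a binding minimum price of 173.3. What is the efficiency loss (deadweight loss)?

Competitive equilibrium: 221 − 0.605Q = 139.2 + 0.35Q → Q* = 85.6545, P* = 169.1791.
At the floor P = 173.3, quantity demanded = (221 − 173.3)/0.605 = 78.843.
Sellers' marginal cost at Q' = 78.843: 139.2 + 0.35·78.843 = 166.7951.
ΔQ = 85.6545 − 78.843 = 6.8115; wedge = 173.3 − 166.7951 = 6.5049.
Deadweight loss = ½ × 6.8115 × 6.5049 = 22.15.

22.15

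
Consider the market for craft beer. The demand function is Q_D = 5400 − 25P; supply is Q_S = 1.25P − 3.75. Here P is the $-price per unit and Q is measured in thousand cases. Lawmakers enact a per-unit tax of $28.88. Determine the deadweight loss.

$496.46 thousand

In inverse form: demand P = 216 − 0.04Q, supply P = 3 + 0.8Q.
Competitive equilibrium: 216 − 0.04Q = 3 + 0.8Q → Q* = 253.5714, P* = 205.8571.
With the tax, the buyer price exceeds the seller price by 28.88: (216 − 0.04Q) − (3 + 0.8Q) = 28.88 → Q' = 219.1905.
ΔQ = 253.5714 − 219.1905 = 34.3809; the wedge equals the tax, 28.88.
Welfare loss = ½ × 34.3809 × 28.88 = $496.46 thousand.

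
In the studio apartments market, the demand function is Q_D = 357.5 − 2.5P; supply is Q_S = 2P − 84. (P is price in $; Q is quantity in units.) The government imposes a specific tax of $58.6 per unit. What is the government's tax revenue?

$2760.71

In inverse form: demand P = 143 − 0.4Q, supply P = 42 + 0.5Q.
Competitive equilibrium: 143 − 0.4Q = 42 + 0.5Q → Q* = 112.2222, P* = 98.1111.
With the tax, the buyer price exceeds the seller price by 58.6: (143 − 0.4Q) − (42 + 0.5Q) = 58.6 → Q' = 47.1111.
Tax revenue = 58.6 × 47.1111 = $2760.71.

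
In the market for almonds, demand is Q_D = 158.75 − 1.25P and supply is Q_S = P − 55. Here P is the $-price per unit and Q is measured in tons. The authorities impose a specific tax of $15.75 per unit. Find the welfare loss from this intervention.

$68.91

In inverse form: demand P = 127 − 0.8Q, supply P = 55 + Q.
Competitive equilibrium: 127 − 0.8Q = 55 + Q → Q* = 40, P* = 95.
With the tax, the buyer price exceeds the seller price by 15.75: (127 − 0.8Q) − (55 + Q) = 15.75 → Q' = 31.25.
ΔQ = 40 − 31.25 = 8.75; the wedge equals the tax, 15.75.
The triangle = ½ × 8.75 × 15.75 = $68.91.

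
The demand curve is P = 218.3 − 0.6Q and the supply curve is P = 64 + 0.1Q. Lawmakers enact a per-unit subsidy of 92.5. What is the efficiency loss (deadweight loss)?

Competitive equilibrium: 218.3 − 0.6Q = 64 + 0.1Q → Q* = 220.42857, P* = 86.04286.
The subsidy lowers effective supply by 92.5: P = 0.1Q − 28.5.
New quantity: 218.3 − 0.6Q = 0.1Q − 28.5 → Q' = 352.57143.
Overproduction ΔQ = 352.57143 − 220.42857 = 132.14286; wedge = subsidy = 92.5.
DWL = ½ × 132.14286 × 92.5 = 6111.61.

6111.61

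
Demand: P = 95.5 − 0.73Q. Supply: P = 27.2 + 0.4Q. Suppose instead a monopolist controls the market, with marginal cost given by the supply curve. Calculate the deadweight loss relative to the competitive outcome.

317.95

Competitive equilibrium: 95.5 − 0.73Q = 27.2 + 0.4Q → Q* = 60.4425, P* = 51.377.
Marginal revenue: MR = 95.5 − 1.46Q. Set MR = MC: 95.5 − 1.46Q = 27.2 + 0.4Q → Q_m = 36.7204.
Price P_m = 95.5 − 0.73·36.7204 = 68.6941; MC(Q_m) = 27.2 + 0.4·36.7204 = 41.8882.
Competitive Q* = 60.4425, so ΔQ = 23.7221; wedge = 68.6941 − 41.8882 = 26.8059.
Welfare loss = ½ × 23.7221 × 26.8059 = 317.95.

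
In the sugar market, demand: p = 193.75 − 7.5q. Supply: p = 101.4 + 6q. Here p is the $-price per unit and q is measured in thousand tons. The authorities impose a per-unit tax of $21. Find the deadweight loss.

Competitive equilibrium: 193.75 − 7.5q = 101.4 + 6q → q* = 6.8407, p* = 142.4444.
With the tax, the buyer price exceeds the seller price by 21: (193.75 − 7.5q) − (101.4 + 6q) = 21 → q' = 5.2852.
Δq = 6.8407 − 5.2852 = 1.5555; the wedge equals the tax, 21.
The triangle = ½ × 1.5555 × 21 = $16.33 thousand.

$16.33 thousand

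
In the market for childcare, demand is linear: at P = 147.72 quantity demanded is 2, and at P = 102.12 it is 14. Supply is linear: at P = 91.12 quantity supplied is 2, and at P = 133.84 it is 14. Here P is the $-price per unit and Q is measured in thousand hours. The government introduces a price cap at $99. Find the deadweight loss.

Demand slope = (102.12 − 147.72)/(14 − 2) = −3.8, so P = 155.32 − 3.8Q.
Supply slope = (133.84 − 91.12)/(14 − 2) = 3.56, so P = 84 + 3.56Q.
Competitive equilibrium: 155.32 − 3.8Q = 84 + 3.56Q → Q* = 9.6902, P* = 118.4972.
At the ceiling P = 99, quantity supplied = (99 − 84)/3.56 = 4.2135.
Willingness to pay at Q' = 4.2135: 155.32 − 3.8·4.2135 = 139.3087.
ΔQ = 9.6902 − 4.2135 = 5.4767; wedge = 139.3087 − 99 = 40.3087.
The triangle = ½ × 5.4767 × 40.3087 = $110.38 thousand.

$110.38 thousand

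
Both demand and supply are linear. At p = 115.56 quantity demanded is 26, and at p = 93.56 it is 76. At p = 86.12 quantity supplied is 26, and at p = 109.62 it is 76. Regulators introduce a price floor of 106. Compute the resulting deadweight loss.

51.36

Demand slope = (93.56 − 115.56)/(76 − 26) = −0.44, so p = 127 − 0.44q.
Supply slope = (109.62 − 86.12)/(76 − 26) = 0.47, so p = 73.9 + 0.47q.
Competitive equilibrium: 127 − 0.44q = 73.9 + 0.47q → q* = 58.3516, p* = 101.3253.
At the floor p = 106, quantity demanded = (127 − 106)/0.44 = 47.7273.
Sellers' marginal cost at q' = 47.7273: 73.9 + 0.47·47.7273 = 96.3318.
Δq = 58.3516 − 47.7273 = 10.6243; wedge = 106 − 96.3318 = 9.6682.
Deadweight loss = ½ × 10.6243 × 9.6682 = 51.36.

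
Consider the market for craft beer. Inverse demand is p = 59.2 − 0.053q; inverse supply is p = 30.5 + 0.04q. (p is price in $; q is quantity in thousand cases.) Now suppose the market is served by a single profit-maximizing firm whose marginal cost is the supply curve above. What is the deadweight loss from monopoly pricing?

$583.58 thousand

Competitive equilibrium: 59.2 − 0.053q = 30.5 + 0.04q → q* = 308.6022, p* = 42.8441.
Marginal revenue: MR = 59.2 − 0.106q. Set MR = MC: 59.2 − 0.106q = 30.5 + 0.04q → q_m = 196.5753.
Price p_m = 59.2 − 0.053·196.5753 = 48.7815; MC(q_m) = 30.5 + 0.04·196.5753 = 38.363.
Competitive q* = 308.6022, so Δq = 112.0269; wedge = 48.7815 − 38.363 = 10.4185.
Welfare loss = ½ × 112.0269 × 10.4185 = $583.58 thousand.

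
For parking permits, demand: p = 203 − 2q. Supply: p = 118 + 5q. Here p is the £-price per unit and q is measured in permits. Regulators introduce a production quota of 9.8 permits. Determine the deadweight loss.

£19.21

Competitive equilibrium: 203 − 2q = 118 + 5q → q* = 12.1429, p* = 178.7143.
At q = 9.8: demand price = 203 − 2·9.8 = 183.4; supply price = 118 + 5·9.8 = 167.
Δq = 12.1429 − 9.8 = 2.3429; wedge = 183.4 − 167 = 16.4.
Deadweight loss = ½ × 2.3429 × 16.4 = £19.21.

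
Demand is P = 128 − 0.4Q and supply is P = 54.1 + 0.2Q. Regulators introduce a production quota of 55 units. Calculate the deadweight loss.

Competitive equilibrium: 128 − 0.4Q = 54.1 + 0.2Q → Q* = 123.1667, P* = 78.7333.
At Q = 55: demand price = 128 − 0.4·55 = 106; supply price = 54.1 + 0.2·55 = 65.1.
ΔQ = 123.1667 − 55 = 68.1667; wedge = 106 − 65.1 = 40.9.
Welfare loss = ½ × 68.1667 × 40.9 = 1394.01.

1394.01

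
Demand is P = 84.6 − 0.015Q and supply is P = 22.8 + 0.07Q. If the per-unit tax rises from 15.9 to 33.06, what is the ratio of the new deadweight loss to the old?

Competitive equilibrium: 84.6 − 0.015Q = 22.8 + 0.07Q → Q* = 727.0588, P* = 73.6941.
For a per-unit tax t: ΔQ = t/0.085, so DWL = ½·t·(t/0.085) = t²/0.17.
At t = 15.9: DWL = 1487.118. At t = 33.06: DWL = 6429.198.
Ratio = (33.06/15.9)² = 4.323.

4.323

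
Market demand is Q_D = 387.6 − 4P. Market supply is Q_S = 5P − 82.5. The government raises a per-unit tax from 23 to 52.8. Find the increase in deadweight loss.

2509.82

In inverse form: demand P = 96.9 − 0.25Q, supply P = 16.5 + 0.2Q.
Competitive equilibrium: 96.9 − 0.25Q = 16.5 + 0.2Q → Q* = 178.6667, P* = 52.2333.
For a per-unit tax t: ΔQ = t/0.45, so DWL = ½·t·(t/0.45) = t²/0.9.
At t = 23: DWL = 587.778. At t = 52.8: DWL = 3097.6.
Increase = 3097.6 − 587.778 = 2509.82.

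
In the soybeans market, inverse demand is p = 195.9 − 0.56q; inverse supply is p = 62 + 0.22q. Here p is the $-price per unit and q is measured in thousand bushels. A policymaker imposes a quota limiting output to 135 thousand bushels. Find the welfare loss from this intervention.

$524.33 thousand

Competitive equilibrium: 195.9 − 0.56q = 62 + 0.22q → q* = 171.6667, p* = 99.7667.
At q = 135: demand price = 195.9 − 0.56·135 = 120.3; supply price = 62 + 0.22·135 = 91.7.
Δq = 171.6667 − 135 = 36.6667; wedge = 120.3 − 91.7 = 28.6.
The triangle = ½ × 36.6667 × 28.6 = $524.33 thousand.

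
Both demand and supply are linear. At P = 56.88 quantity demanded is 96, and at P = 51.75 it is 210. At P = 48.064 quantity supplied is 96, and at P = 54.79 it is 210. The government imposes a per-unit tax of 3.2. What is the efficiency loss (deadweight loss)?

49.23

Demand slope = (51.75 − 56.88)/(210 − 96) = −0.045, so P = 61.2 − 0.045Q.
Supply slope = (54.79 − 48.064)/(210 − 96) = 0.059, so P = 42.4 + 0.059Q.
Competitive equilibrium: 61.2 − 0.045Q = 42.4 + 0.059Q → Q* = 180.7692, P* = 53.0654.
With the tax, the buyer price exceeds the seller price by 3.2: (61.2 − 0.045Q) − (42.4 + 0.059Q) = 3.2 → Q' = 150.
ΔQ = 180.7692 − 150 = 30.7692; the wedge equals the tax, 3.2.
DWL = ½ × 30.7692 × 3.2 = 49.23.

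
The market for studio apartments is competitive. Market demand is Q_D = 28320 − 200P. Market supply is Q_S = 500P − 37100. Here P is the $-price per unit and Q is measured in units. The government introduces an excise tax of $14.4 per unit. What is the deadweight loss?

$14811.43

In inverse form: demand P = 141.6 − 0.005Q, supply P = 74.2 + 0.002Q.
Competitive equilibrium: 141.6 − 0.005Q = 74.2 + 0.002Q → Q* = 9628.5714, P* = 93.4571.
With the tax, the buyer price exceeds the seller price by 14.4: (141.6 − 0.005Q) − (74.2 + 0.002Q) = 14.4 → Q' = 7571.4286.
ΔQ = 9628.5714 − 7571.4286 = 2057.1428; the wedge equals the tax, 14.4.
The triangle = ½ × 2057.1428 × 14.4 = $14811.43.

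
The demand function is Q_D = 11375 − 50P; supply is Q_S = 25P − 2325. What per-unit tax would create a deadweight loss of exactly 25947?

In inverse form: demand P = 227.5 − 0.02Q, supply P = 93 + 0.04Q.
Competitive equilibrium: 227.5 − 0.02Q = 93 + 0.04Q → Q* = 2241.6667, P* = 182.6667.
A tax t gives ΔQ = t/0.06 and wedge t, so DWL = t²/0.12.
t²/0.12 = 25947 → t² = 3113.64 → t = 55.8.

55.8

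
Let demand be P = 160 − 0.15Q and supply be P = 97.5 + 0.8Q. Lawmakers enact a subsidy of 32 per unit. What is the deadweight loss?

538.95

Competitive equilibrium: 160 − 0.15Q = 97.5 + 0.8Q → Q* = 65.7895, P* = 150.1316.
The subsidy lowers effective supply by 32: P = 65.5 + 0.8Q.
New quantity: 160 − 0.15Q = 65.5 + 0.8Q → Q' = 99.4737.
Overproduction ΔQ = 99.4737 − 65.7895 = 33.6842; wedge = subsidy = 32.
The triangle = ½ × 33.6842 × 32 = 538.95.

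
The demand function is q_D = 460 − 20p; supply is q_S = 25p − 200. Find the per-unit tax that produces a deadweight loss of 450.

9

In inverse form: demand p = 23 − 0.05q, supply p = 8 + 0.04q.
Competitive equilibrium: 23 − 0.05q = 8 + 0.04q → q* = 166.6667, p* = 14.6667.
A tax t gives Δq = t/0.09 and wedge t, so DWL = t²/0.18.
t²/0.18 = 450 → t² = 81 → t = 9.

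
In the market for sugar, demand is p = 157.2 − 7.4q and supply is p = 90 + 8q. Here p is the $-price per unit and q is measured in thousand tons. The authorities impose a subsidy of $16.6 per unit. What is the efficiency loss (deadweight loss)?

Competitive equilibrium: 157.2 − 7.4q = 90 + 8q → q* = 4.3636, p* = 124.9091.
The subsidy lowers effective supply by 16.6: p = 73.4 + 8q.
New quantity: 157.2 − 7.4q = 73.4 + 8q → q' = 5.4416.
Overproduction Δq = 5.4416 − 4.3636 = 1.078; wedge = subsidy = 16.6.
Deadweight loss = ½ × 1.078 × 16.6 = $8.95 thousand.

$8.95 thousand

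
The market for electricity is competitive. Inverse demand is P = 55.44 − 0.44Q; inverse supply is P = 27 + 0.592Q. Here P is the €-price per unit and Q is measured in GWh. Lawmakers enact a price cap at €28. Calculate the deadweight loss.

€345.31

Competitive equilibrium: 55.44 − 0.44Q = 27 + 0.592Q → Q* = 27.5581, P* = 43.3144.
At the ceiling P = 28, quantity supplied = (28 − 27)/0.592 = 1.6892.
Willingness to pay at Q' = 1.6892: 55.44 − 0.44·1.6892 = 54.6968.
ΔQ = 27.5581 − 1.6892 = 25.8689; wedge = 54.6968 − 28 = 26.6968.
DWL = ½ × 25.8689 × 26.6968 = €345.31.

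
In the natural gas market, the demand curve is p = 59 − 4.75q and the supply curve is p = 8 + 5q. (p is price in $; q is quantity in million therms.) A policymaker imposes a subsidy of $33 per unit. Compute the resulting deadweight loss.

Competitive equilibrium: 59 − 4.75q = 8 + 5q → q* = 5.2308, p* = 34.1538.
The subsidy lowers effective supply by 33: p = 5q − 25.
New quantity: 59 − 4.75q = 5q − 25 → q' = 8.6154.
Overproduction Δq = 8.6154 − 5.2308 = 3.3846; wedge = subsidy = 33.
Welfare loss = ½ × 3.3846 × 33 = $55.85 million.

$55.85 million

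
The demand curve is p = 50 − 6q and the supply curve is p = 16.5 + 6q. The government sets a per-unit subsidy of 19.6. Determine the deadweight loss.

16.01

Competitive equilibrium: 50 − 6q = 16.5 + 6q → q* = 2.7917, p* = 33.25.
The subsidy lowers effective supply by 19.6: p = 6q − 3.1.
New quantity: 50 − 6q = 6q − 3.1 → q' = 4.425.
Overproduction Δq = 4.425 − 2.7917 = 1.6333; wedge = subsidy = 19.6.
The triangle = ½ × 1.6333 × 19.6 = 16.01.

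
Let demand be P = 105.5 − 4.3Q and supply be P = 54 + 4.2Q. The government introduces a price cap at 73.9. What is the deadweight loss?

7.41

Competitive equilibrium: 105.5 − 4.3Q = 54 + 4.2Q → Q* = 6.0588, P* = 79.4471.
At the ceiling P = 73.9, quantity supplied = (73.9 − 54)/4.2 = 4.7381.
Willingness to pay at Q' = 4.7381: 105.5 − 4.3·4.7381 = 85.1262.
ΔQ = 6.0588 − 4.7381 = 1.3207; wedge = 85.1262 − 73.9 = 11.2262.
The triangle = ½ × 1.3207 × 11.2262 = 7.41.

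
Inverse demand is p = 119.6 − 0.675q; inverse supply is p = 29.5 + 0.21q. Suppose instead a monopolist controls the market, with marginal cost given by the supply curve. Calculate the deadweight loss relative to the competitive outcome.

858.69

Competitive equilibrium: 119.6 − 0.675q = 29.5 + 0.21q → q* = 101.8079, p* = 50.8797.
Marginal revenue: MR = 119.6 − 1.35q. Set MR = MC: 119.6 − 1.35q = 29.5 + 0.21q → q_m = 57.7564.
Price p_m = 119.6 − 0.675·57.7564 = 80.6144; MC(q_m) = 29.5 + 0.21·57.7564 = 41.6288.
Competitive q* = 101.8079, so Δq = 44.0515; wedge = 80.6144 − 41.6288 = 38.9856.
The triangle = ½ × 44.0515 × 38.9856 = 858.69.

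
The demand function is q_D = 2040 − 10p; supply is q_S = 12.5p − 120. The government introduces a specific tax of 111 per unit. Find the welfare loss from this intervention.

In inverse form: demand p = 204 − 0.1q, supply p = 9.6 + 0.08q.
Competitive equilibrium: 204 − 0.1q = 9.6 + 0.08q → q* = 1080, p* = 96.
With the tax, the buyer price exceeds the seller price by 111: (204 − 0.1q) − (9.6 + 0.08q) = 111 → q' = 463.3333.
Δq = 1080 − 463.3333 = 616.6667; the wedge equals the tax, 111.
DWL = ½ × 616.6667 × 111 = 34225.

34225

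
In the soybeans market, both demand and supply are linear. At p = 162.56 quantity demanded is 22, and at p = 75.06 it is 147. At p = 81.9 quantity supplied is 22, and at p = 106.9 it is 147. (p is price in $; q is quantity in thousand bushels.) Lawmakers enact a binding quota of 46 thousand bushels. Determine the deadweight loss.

Demand slope = (75.06 − 162.56)/(147 − 22) = −0.7, so p = 177.96 − 0.7q.
Supply slope = (106.9 − 81.9)/(147 − 22) = 0.2, so p = 77.5 + 0.2q.
Competitive equilibrium: 177.96 − 0.7q = 77.5 + 0.2q → q* = 111.6222, p* = 99.8244.
At q = 46: demand price = 177.96 − 0.7·46 = 145.76; supply price = 77.5 + 0.2·46 = 86.7.
Δq = 111.6222 − 46 = 65.6222; wedge = 145.76 − 86.7 = 59.06.
DWL = ½ × 65.6222 × 59.06 = $1937.82 thousand.

$1937.82 thousand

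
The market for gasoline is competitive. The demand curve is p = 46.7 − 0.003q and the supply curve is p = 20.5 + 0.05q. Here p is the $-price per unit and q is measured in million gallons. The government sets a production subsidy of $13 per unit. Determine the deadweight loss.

$1594.34 million

Competitive equilibrium: 46.7 − 0.003q = 20.5 + 0.05q → q* = 494.3396, p* = 45.217.
The subsidy lowers effective supply by 13: p = 7.5 + 0.05q.
New quantity: 46.7 − 0.003q = 7.5 + 0.05q → q' = 739.6226.
Overproduction Δq = 739.6226 − 494.3396 = 245.283; wedge = subsidy = 13.
Welfare loss = ½ × 245.283 × 13 = $1594.34 million.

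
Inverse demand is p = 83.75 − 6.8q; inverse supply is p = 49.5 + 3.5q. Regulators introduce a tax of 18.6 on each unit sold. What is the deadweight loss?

16.79

Competitive equilibrium: 83.75 − 6.8q = 49.5 + 3.5q → q* = 3.3252, p* = 61.1383.
With the tax, the buyer price exceeds the seller price by 18.6: (83.75 − 6.8q) − (49.5 + 3.5q) = 18.6 → q' = 1.5194.
Δq = 3.3252 − 1.5194 = 1.8058; the wedge equals the tax, 18.6.
Deadweight loss = ½ × 1.8058 × 18.6 = 16.79.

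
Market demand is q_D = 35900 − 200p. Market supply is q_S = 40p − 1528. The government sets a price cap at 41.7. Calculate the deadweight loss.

313273.50

In inverse form: demand p = 179.5 − 0.005q, supply p = 38.2 + 0.025q.
Competitive equilibrium: 179.5 − 0.005q = 38.2 + 0.025q → q* = 4710, p* = 155.95.
At the ceiling p = 41.7, quantity supplied = (41.7 − 38.2)/0.025 = 140.
Willingness to pay at q' = 140: 179.5 − 0.005·140 = 178.8.
Δq = 4710 − 140 = 4570; wedge = 178.8 − 41.7 = 137.1.
Deadweight loss = ½ × 4570 × 137.1 = 313273.50.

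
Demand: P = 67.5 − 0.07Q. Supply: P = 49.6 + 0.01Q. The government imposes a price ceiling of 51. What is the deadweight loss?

280.56

Competitive equilibrium: 67.5 − 0.07Q = 49.6 + 0.01Q → Q* = 223.75, P* = 51.8375.
At the ceiling P = 51, quantity supplied = (51 − 49.6)/0.01 = 140.
Willingness to pay at Q' = 140: 67.5 − 0.07·140 = 57.7.
ΔQ = 223.75 − 140 = 83.75; wedge = 57.7 − 51 = 6.7.
DWL = ½ × 83.75 × 6.7 = 280.56.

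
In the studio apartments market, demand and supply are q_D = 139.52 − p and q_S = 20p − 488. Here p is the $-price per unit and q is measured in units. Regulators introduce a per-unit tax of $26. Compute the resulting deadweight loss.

$321.90

In inverse form: demand p = 139.52 − q, supply p = 24.4 + 0.05q.
Competitive equilibrium: 139.52 − q = 24.4 + 0.05q → q* = 109.6381, p* = 29.8819.
With the tax, the buyer price exceeds the seller price by 26: (139.52 − q) − (24.4 + 0.05q) = 26 → q' = 84.8762.
Δq = 109.6381 − 84.8762 = 24.7619; the wedge equals the tax, 26.
Deadweight loss = ½ × 24.7619 × 26 = $321.90.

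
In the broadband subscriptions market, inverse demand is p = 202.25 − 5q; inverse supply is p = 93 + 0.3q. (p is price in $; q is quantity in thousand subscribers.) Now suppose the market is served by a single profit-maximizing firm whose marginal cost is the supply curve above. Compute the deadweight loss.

Competitive equilibrium: 202.25 − 5q = 93 + 0.3q → q* = 20.6132, p* = 99.184.
Marginal revenue: MR = 202.25 − 10q. Set MR = MC: 202.25 − 10q = 93 + 0.3q → q_m = 10.6068.
Price p_m = 202.25 − 5·10.6068 = 149.216; MC(q_m) = 93 + 0.3·10.6068 = 96.182.
Competitive q* = 20.6132, so Δq = 10.0064; wedge = 149.216 − 96.182 = 53.034.
Deadweight loss = ½ × 10.0064 × 53.034 = $265.34 thousand.

$265.34 thousand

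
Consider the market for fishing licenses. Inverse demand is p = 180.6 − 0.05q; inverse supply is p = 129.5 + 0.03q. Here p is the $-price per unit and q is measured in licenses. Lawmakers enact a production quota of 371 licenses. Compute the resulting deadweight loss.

$2867.60

Competitive equilibrium: 180.6 − 0.05q = 129.5 + 0.03q → q* = 638.75, p* = 148.6625.
At q = 371: demand price = 180.6 − 0.05·371 = 162.05; supply price = 129.5 + 0.03·371 = 140.63.
Δq = 638.75 − 371 = 267.75; wedge = 162.05 − 140.63 = 21.42.
Deadweight loss = ½ × 267.75 × 21.42 = $2867.60.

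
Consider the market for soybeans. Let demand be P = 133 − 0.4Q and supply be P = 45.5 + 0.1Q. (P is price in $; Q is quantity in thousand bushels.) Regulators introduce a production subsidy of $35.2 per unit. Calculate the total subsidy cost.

Competitive equilibrium: 133 − 0.4Q = 45.5 + 0.1Q → Q* = 175, P* = 63.
The subsidy lowers effective supply by 35.2: P = 10.3 + 0.1Q.
New quantity: 133 − 0.4Q = 10.3 + 0.1Q → Q' = 245.4.
Total subsidy cost = 35.2 × 245.4 = $8638.08 thousand.

$8638.08 thousand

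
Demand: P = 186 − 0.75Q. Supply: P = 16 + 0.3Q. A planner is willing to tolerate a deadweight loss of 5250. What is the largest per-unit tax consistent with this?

Competitive equilibrium: 186 − 0.75Q = 16 + 0.3Q → Q* = 161.9048, P* = 64.5714.
A tax t gives ΔQ = t/1.05 and wedge t, so DWL = t²/2.1.
t²/2.1 = 5250 → t² = 11025 → t = 105.

105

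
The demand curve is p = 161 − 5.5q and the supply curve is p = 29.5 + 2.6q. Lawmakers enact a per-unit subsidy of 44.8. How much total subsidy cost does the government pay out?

Competitive equilibrium: 161 − 5.5q = 29.5 + 2.6q → q* = 16.2346, p* = 71.7099.
The subsidy lowers effective supply by 44.8: p = 2.6q − 15.3.
New quantity: 161 − 5.5q = 2.6q − 15.3 → q' = 21.7654.
Total subsidy cost = 44.8 × 21.7654 = 975.09.

975.09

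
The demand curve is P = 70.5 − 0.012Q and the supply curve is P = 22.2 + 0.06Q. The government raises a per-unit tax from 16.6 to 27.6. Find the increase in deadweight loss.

3376.39

Competitive equilibrium: 70.5 − 0.012Q = 22.2 + 0.06Q → Q* = 670.8333, P* = 62.45.
For a per-unit tax t: ΔQ = t/0.072, so DWL = ½·t·(t/0.072) = t²/0.144.
At t = 16.6: DWL = 1913.611. At t = 27.6: DWL = 5290.
Increase = 5290 − 1913.611 = 3376.39.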